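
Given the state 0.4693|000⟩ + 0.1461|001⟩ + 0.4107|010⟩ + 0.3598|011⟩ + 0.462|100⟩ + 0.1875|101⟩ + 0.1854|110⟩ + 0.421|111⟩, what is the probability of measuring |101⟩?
0.03516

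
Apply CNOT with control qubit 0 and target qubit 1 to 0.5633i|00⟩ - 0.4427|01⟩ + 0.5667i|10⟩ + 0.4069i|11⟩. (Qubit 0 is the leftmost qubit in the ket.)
0.5633i|00⟩ - 0.4427|01⟩ + 0.4069i|10⟩ + 0.5667i|11⟩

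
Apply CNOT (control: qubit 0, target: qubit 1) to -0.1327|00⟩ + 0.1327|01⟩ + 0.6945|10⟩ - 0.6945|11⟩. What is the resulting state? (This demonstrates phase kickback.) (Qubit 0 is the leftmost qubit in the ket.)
-0.1327|00⟩ + 0.1327|01⟩ - 0.6945|10⟩ + 0.6945|11⟩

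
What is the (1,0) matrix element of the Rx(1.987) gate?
-0.8379i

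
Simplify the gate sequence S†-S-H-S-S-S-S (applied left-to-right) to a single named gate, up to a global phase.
H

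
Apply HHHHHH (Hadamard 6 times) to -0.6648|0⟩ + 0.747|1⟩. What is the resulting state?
-0.6648|0⟩ + 0.747|1⟩

H² = I, so an even number of Hadamards cancels: H^6 = I and the state is unchanged.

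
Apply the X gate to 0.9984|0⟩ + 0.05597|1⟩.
0.05597|0⟩ + 0.9984|1⟩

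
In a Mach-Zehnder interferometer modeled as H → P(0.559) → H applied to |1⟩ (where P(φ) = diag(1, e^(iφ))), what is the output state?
(0.07611 - 0.2652i)|0⟩ + (0.9239 + 0.2652i)|1⟩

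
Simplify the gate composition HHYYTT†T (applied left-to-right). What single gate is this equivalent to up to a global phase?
T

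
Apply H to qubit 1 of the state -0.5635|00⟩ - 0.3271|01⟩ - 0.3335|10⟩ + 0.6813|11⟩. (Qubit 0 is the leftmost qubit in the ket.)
-0.6297|00⟩ - 0.1672|01⟩ + 0.2459|10⟩ - 0.7176|11⟩

H on qubit 1 mixes each pair of kets that differ only in qubit 1: amplitudes (a, b) of (|…0…⟩, |…1…⟩) become ((a + b)/√2, (a − b)/√2). Kets absent from the input have amplitude 0.
(|00⟩, |01⟩): (a, b) = (-0.5635, -0.3271) → (-0.6297, -0.1672)
(|10⟩, |11⟩): (a, b) = (-0.3335, 0.6813) → (0.2459, -0.7176)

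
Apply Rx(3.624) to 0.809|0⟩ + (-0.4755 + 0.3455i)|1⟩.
(0.1423 + 0.4617i)|0⟩ + (0.1136 - 0.8681i)|1⟩

Rx(3.624) = [[cos(θ/2), −i·sin(θ/2)], [−i·sin(θ/2), cos(θ/2)]]; θ = 3.624, cos(θ/2) ≈ -0.238872, sin(θ/2) ≈ 0.971051.
With a = amp(|0⟩) = 0.809 and b = amp(|1⟩) = (-0.4755 + 0.3455i):
new amp(|0⟩) = (-0.238872)·a + (-0.971051i)·b = (0.1423 + 0.4617i)
new amp(|1⟩) = (-0.971051i)·a + (-0.238872)·b = (0.1136 - 0.8681i)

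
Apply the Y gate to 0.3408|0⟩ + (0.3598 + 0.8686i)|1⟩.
(0.8686 - 0.3598i)|0⟩ + 0.3408i|1⟩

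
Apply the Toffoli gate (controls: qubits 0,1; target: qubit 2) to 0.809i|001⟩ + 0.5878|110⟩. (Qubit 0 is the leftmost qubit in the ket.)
0.809i|001⟩ + 0.5878|111⟩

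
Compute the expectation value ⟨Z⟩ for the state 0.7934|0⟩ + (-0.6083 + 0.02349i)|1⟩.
0.2589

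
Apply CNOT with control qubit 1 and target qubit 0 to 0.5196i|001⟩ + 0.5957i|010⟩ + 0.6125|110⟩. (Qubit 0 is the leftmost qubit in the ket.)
0.5196i|001⟩ + 0.6125|010⟩ + 0.5957i|110⟩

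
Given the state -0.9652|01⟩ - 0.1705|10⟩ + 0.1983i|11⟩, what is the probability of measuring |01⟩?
0.9316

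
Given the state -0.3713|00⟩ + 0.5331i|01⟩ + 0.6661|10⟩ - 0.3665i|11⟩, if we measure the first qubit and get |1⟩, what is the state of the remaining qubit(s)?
0.8761|0⟩ - 0.4821i|1⟩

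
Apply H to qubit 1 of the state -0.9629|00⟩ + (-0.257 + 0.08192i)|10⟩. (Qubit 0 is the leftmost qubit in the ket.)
-0.6809|00⟩ - 0.6809|01⟩ + (-0.1817 + 0.05793i)|10⟩ + (-0.1817 + 0.05793i)|11⟩

H on qubit 1 mixes each pair of kets that differ only in qubit 1: amplitudes (a, b) of (|…0…⟩, |…1…⟩) become ((a + b)/√2, (a − b)/√2). Kets absent from the input have amplitude 0.
(|00⟩, |01⟩): (a, b) = (-0.9629, 0) → (-0.6809, -0.6809)
(|10⟩, |11⟩): (a, b) = ((-0.257 + 0.08192i), 0) → ((-0.1817 + 0.05793i), (-0.1817 + 0.05793i))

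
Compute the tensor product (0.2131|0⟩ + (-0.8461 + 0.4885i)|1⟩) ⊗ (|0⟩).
0.2131|00⟩ + (-0.8461 + 0.4885i)|10⟩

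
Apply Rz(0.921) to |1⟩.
(0.8958 + 0.4444i)|1⟩

Rz(0.921) = [[e^(−iθ/2), 0], [0, e^(iθ/2)]] with e^(±iθ/2) = cos(θ/2) ± i·sin(θ/2); θ = 0.921, cos(θ/2) ≈ 0.89583, sin(θ/2) ≈ 0.444396.
With a = amp(|0⟩) = 0 and b = amp(|1⟩) = 1:
new amp(|0⟩) = (0.89583 - 0.444396i)·a = 0
new amp(|1⟩) = (0.89583 + 0.444396i)·b = (0.8958 + 0.4444i)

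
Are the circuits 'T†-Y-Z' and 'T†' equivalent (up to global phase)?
No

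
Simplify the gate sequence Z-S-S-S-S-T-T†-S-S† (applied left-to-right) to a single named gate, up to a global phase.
Z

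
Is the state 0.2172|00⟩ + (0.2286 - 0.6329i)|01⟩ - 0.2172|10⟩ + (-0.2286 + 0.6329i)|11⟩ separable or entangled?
Separable

Writing the state as a|00⟩ + b|01⟩ + c|10⟩ + d|11⟩, it is a product state iff ad − bc = 0.
Here (a, b, c, d) = (0.2172, (0.2286 - 0.6329i), -0.2172, (-0.2286 + 0.6329i)): ad − bc = (0.2172)(-0.2286 + 0.6329i) − (0.2286 - 0.6329i)(-0.2172) = 0, so the state is separable.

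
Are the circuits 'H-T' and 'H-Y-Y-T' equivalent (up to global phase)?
Yes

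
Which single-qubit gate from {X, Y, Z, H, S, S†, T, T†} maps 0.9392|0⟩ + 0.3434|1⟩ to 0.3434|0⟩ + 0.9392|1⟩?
X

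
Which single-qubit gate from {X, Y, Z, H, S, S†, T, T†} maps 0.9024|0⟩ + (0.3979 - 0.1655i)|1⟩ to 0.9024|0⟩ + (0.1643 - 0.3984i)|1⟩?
T†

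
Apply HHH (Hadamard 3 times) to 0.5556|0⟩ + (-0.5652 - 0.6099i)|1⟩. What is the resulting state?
(-0.006788 - 0.4313i)|0⟩ + (0.7925 + 0.4313i)|1⟩

H² = I, so H^3 = H: a single Hadamard. With (a, b) = (0.5556, (-0.5652 - 0.6099i)), H gives ((a + b)/√2, (a − b)/√2) = ((-0.006788 - 0.4313i), (0.7925 + 0.4313i)).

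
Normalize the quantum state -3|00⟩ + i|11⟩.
-0.9487|00⟩ + 0.3162i|11⟩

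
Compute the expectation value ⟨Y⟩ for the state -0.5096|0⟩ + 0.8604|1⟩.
0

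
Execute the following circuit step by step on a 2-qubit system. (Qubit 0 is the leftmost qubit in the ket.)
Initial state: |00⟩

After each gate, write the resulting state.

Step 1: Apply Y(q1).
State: i|01⟩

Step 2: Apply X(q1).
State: i|00⟩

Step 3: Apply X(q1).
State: i|01⟩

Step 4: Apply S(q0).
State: i|01⟩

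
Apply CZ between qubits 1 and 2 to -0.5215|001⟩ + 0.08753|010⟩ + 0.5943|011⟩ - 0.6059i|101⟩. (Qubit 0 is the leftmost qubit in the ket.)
-0.5215|001⟩ + 0.08753|010⟩ - 0.5943|011⟩ - 0.6059i|101⟩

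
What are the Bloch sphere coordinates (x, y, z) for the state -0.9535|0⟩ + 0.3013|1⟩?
(-0.5746, 0, 0.8184)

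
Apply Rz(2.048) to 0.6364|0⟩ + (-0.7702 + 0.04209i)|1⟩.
(0.3309 - 0.5436i)|0⟩ + (-0.4364 - 0.636i)|1⟩

Rz(2.048) = [[e^(−iθ/2), 0], [0, e^(iθ/2)]] with e^(±iθ/2) = cos(θ/2) ± i·sin(θ/2); θ = 2.048, cos(θ/2) ≈ 0.519953, sin(θ/2) ≈ 0.854195.
With a = amp(|0⟩) = 0.6364 and b = amp(|1⟩) = (-0.7702 + 0.04209i):
new amp(|0⟩) = (0.519953 - 0.854195i)·a = (0.3309 - 0.5436i)
new amp(|1⟩) = (0.519953 + 0.854195i)·b = (-0.4364 - 0.636i)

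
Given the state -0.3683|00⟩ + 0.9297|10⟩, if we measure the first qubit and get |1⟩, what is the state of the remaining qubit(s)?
|0⟩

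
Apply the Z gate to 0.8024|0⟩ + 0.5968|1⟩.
0.8024|0⟩ - 0.5968|1⟩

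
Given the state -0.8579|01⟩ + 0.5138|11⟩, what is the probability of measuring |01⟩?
0.736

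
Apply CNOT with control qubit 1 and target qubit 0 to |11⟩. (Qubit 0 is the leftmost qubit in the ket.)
|01⟩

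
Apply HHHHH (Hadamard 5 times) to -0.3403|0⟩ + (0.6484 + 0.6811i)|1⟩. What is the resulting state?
(0.2179 + 0.4816i)|0⟩ + (-0.6991 - 0.4816i)|1⟩

H² = I, so H^5 = H: a single Hadamard. With (a, b) = (-0.3403, (0.6484 + 0.6811i)), H gives ((a + b)/√2, (a − b)/√2) = ((0.2179 + 0.4816i), (-0.6991 - 0.4816i)).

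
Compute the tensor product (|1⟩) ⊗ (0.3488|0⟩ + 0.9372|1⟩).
0.3488|10⟩ + 0.9372|11⟩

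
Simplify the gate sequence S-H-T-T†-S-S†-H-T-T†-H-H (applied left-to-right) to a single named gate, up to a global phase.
S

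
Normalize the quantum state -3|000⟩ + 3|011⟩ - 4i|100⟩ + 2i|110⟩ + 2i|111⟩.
-0.4629|000⟩ + 0.4629|011⟩ - 0.6172i|100⟩ + 0.3086i|110⟩ + 0.3086i|111⟩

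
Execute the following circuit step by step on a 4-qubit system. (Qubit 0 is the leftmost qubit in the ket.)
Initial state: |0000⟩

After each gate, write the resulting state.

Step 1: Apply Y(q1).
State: i|0100⟩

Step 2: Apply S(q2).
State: i|0100⟩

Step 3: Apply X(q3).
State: i|0101⟩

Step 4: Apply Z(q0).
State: i|0101⟩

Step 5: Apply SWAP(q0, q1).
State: i|1001⟩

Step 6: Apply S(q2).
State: i|1001⟩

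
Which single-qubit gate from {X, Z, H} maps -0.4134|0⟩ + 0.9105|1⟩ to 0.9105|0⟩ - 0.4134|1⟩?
X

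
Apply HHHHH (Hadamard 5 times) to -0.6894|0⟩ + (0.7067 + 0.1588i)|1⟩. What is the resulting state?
(0.01223 + 0.1123i)|0⟩ + (-0.9872 - 0.1123i)|1⟩

H² = I, so H^5 = H: a single Hadamard. With (a, b) = (-0.6894, (0.7067 + 0.1588i)), H gives ((a + b)/√2, (a − b)/√2) = ((0.01223 + 0.1123i), (-0.9872 - 0.1123i)).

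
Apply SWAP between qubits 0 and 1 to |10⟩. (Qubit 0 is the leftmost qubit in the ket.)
|01⟩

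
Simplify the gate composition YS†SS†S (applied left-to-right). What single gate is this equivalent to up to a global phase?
Y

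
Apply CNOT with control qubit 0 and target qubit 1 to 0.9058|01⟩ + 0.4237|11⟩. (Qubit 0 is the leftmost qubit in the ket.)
0.9058|01⟩ + 0.4237|10⟩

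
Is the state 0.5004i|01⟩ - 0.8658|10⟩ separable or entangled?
Entangled

Writing the state as a|00⟩ + b|01⟩ + c|10⟩ + d|11⟩, it is a product state iff ad − bc = 0.
Here (a, b, c, d) = (0, 0.5004i, -0.8658, 0): ad − bc = (0)(0) − (0.5004i)(-0.8658) = 0.4332i ≠ 0, so the state is entangled.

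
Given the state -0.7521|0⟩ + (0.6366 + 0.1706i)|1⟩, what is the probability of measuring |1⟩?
0.4344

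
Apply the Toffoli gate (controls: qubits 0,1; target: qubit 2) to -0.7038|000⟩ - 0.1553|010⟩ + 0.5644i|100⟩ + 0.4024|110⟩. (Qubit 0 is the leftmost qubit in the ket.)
-0.7038|000⟩ - 0.1553|010⟩ + 0.5644i|100⟩ + 0.4024|111⟩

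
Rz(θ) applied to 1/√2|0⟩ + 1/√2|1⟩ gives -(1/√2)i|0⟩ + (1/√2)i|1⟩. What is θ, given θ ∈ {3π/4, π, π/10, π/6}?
π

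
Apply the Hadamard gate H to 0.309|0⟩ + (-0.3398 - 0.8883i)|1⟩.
(-0.02178 - 0.6281i)|0⟩ + (0.4588 + 0.6281i)|1⟩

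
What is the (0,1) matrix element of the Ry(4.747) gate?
-0.6948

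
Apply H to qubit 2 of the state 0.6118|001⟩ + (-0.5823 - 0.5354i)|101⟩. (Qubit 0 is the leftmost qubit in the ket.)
0.4326|000⟩ - 0.4326|001⟩ + (-0.4117 - 0.3786i)|100⟩ + (0.4117 + 0.3786i)|101⟩

H on qubit 2 mixes each pair of kets that differ only in qubit 2: amplitudes (a, b) of (|…0…⟩, |…1…⟩) become ((a + b)/√2, (a − b)/√2). Kets absent from the input have amplitude 0.
(|000⟩, |001⟩): (a, b) = (0, 0.6118) → (0.4326, -0.4326)
(|100⟩, |101⟩): (a, b) = (0, (-0.5823 - 0.5354i)) → ((-0.4117 - 0.3786i), (0.4117 + 0.3786i))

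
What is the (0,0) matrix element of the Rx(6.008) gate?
-0.9905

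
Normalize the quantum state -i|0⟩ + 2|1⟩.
-(1/√5)i|0⟩ + 0.8944|1⟩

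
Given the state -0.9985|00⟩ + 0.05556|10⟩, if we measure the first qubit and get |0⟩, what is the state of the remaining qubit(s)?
-|0⟩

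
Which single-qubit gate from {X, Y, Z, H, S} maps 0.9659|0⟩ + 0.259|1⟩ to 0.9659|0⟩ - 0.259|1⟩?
Z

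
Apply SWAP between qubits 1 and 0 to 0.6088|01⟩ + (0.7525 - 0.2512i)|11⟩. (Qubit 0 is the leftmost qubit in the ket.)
0.6088|10⟩ + (0.7525 - 0.2512i)|11⟩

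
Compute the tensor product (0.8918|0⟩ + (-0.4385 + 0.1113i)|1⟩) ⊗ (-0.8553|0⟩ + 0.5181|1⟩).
-0.7628|00⟩ + 0.462|01⟩ + (0.375 - 0.09519i)|10⟩ + (-0.2272 + 0.05766i)|11⟩

amp(|b₁b₂…⟩) = product of the factor amplitudes for bits b₁, b₂, …; only kets whose every factor amplitude is nonzero survive.
|00⟩: (0.8918)(-0.8553) = -0.7628
|01⟩: (0.8918)(0.5181) = 0.462
|10⟩: (-0.4385 + 0.1113i)(-0.8553) = (0.375 - 0.09519i)
|11⟩: (-0.4385 + 0.1113i)(0.5181) = (-0.2272 + 0.05766i)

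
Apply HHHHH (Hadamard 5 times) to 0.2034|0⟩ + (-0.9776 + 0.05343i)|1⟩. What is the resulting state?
(-0.5474 + 0.03778i)|0⟩ + (0.8351 - 0.03778i)|1⟩

H² = I, so H^5 = H: a single Hadamard. With (a, b) = (0.2034, (-0.9776 + 0.05343i)), H gives ((a + b)/√2, (a − b)/√2) = ((-0.5474 + 0.03778i), (0.8351 - 0.03778i)).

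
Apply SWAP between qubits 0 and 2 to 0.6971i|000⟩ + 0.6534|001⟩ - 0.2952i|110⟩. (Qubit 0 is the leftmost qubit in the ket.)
0.6971i|000⟩ - 0.2952i|011⟩ + 0.6534|100⟩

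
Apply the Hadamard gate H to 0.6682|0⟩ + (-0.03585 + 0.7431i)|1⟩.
(0.4471 + 0.5255i)|0⟩ + (0.4978 - 0.5255i)|1⟩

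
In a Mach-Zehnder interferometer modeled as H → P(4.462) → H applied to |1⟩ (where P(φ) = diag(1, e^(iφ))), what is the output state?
(0.6239 + 0.4844i)|0⟩ + (0.3761 - 0.4844i)|1⟩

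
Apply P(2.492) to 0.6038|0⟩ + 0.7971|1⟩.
0.6038|0⟩ + (-0.6348 + 0.4821i)|1⟩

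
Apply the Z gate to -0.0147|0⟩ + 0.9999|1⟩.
-0.0147|0⟩ - 0.9999|1⟩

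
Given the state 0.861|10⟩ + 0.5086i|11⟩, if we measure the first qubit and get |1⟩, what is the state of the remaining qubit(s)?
0.861|0⟩ + 0.5086i|1⟩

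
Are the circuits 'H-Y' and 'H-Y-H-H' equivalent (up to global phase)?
Yes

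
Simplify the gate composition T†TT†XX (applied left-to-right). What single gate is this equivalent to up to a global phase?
T†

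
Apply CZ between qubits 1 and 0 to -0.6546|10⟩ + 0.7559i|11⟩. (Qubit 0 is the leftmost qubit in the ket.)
-0.6546|10⟩ - 0.7559i|11⟩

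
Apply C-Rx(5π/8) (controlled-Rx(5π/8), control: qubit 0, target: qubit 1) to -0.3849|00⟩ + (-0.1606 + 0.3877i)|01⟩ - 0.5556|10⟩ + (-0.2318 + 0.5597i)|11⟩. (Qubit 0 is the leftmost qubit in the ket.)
-0.3849|00⟩ + (-0.1606 + 0.3877i)|01⟩ + (0.1567 + 0.1927i)|10⟩ + (-0.1288 + 0.7729i)|11⟩

C-Rx(5π/8) leaves the control-|0⟩ kets |00⟩, |01⟩ unchanged and applies Rx(5π/8) to qubit 1 on the control-|1⟩ pair (|10⟩, |11⟩).
Rx(5π/8) = [[cos(θ/2), −i·sin(θ/2)], [−i·sin(θ/2), cos(θ/2)]]; θ = 5π/8, cos(θ/2) ≈ 0.55557, sin(θ/2) ≈ 0.83147.
With a = amp(|10⟩) = -0.5556 and b = amp(|11⟩) = (-0.2318 + 0.5597i):
new amp(|10⟩) = (0.55557)·a + (-0.83147i)·b = (0.1567 + 0.1927i)
new amp(|11⟩) = (-0.83147i)·a + (0.55557)·b = (-0.1288 + 0.7729i)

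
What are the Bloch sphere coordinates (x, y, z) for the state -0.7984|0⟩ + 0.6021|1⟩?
(-0.9614, 0, 0.2749)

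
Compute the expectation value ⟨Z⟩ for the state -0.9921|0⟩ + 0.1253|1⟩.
0.9686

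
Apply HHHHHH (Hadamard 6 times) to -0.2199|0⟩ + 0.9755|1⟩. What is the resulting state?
-0.2199|0⟩ + 0.9755|1⟩

H² = I, so an even number of Hadamards cancels: H^6 = I and the state is unchanged.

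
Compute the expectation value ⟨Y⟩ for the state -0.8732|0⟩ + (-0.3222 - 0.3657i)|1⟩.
0.6387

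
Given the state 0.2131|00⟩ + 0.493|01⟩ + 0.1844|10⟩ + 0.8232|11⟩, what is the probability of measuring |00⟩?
0.04541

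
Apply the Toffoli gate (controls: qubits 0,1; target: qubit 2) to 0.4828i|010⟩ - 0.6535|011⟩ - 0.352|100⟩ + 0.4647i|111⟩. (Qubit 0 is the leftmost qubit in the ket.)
0.4828i|010⟩ - 0.6535|011⟩ - 0.352|100⟩ + 0.4647i|110⟩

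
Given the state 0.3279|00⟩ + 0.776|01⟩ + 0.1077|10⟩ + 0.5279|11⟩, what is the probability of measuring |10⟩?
0.0116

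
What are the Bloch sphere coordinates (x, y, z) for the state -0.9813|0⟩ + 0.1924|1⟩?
(-0.3776, 0, 0.9259)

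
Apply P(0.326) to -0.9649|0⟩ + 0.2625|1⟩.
-0.9649|0⟩ + (0.2487 + 0.08407i)|1⟩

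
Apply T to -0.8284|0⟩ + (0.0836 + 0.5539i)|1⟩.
-0.8284|0⟩ + (-0.3326 + 0.4508i)|1⟩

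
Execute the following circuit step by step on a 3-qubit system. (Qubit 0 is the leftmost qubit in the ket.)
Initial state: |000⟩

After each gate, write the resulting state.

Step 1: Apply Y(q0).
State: i|100⟩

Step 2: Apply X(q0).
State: i|000⟩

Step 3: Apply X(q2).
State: i|001⟩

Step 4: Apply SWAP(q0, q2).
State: i|100⟩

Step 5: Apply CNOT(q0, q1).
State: i|110⟩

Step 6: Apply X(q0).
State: i|010⟩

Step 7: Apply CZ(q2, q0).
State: i|010⟩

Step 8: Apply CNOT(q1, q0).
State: i|110⟩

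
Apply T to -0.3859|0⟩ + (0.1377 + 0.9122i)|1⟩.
-0.3859|0⟩ + (-0.5477 + 0.7424i)|1⟩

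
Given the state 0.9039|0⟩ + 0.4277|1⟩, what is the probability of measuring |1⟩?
0.1829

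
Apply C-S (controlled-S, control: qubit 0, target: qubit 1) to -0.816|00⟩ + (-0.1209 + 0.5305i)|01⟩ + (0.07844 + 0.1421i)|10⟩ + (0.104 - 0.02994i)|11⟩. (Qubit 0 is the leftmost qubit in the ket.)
-0.816|00⟩ + (-0.1209 + 0.5305i)|01⟩ + (0.07844 + 0.1421i)|10⟩ + (0.02994 + 0.104i)|11⟩

C-S leaves the control-|0⟩ kets |00⟩, |01⟩ unchanged and applies S to qubit 1 on the control-|1⟩ pair (|10⟩, |11⟩).
S = [[1, 0], [0, i]].
With a = amp(|10⟩) = (0.07844 + 0.1421i) and b = amp(|11⟩) = (0.104 - 0.02994i):
new amp(|10⟩) = (1)·a = (0.07844 + 0.1421i)
new amp(|11⟩) = (i)·b = (0.02994 + 0.104i)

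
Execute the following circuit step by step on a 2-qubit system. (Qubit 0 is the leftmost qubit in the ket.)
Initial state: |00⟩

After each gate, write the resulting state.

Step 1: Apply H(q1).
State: 1/√2|00⟩ + 1/√2|01⟩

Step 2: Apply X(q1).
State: 1/√2|00⟩ + 1/√2|01⟩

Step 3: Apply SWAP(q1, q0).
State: 1/√2|00⟩ + 1/√2|10⟩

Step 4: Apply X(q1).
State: 1/√2|01⟩ + 1/√2|11⟩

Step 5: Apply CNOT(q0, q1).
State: 1/√2|01⟩ + 1/√2|10⟩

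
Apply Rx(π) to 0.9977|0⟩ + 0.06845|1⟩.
-0.06845i|0⟩ - 0.9977i|1⟩

Rx(π) = [[cos(θ/2), −i·sin(θ/2)], [−i·sin(θ/2), cos(θ/2)]]; θ = π, cos(θ/2) ≈ 0, sin(θ/2) ≈ 1.
With a = amp(|0⟩) = 0.9977 and b = amp(|1⟩) = 0.06845:
new amp(|0⟩) = (-i)·b = -0.06845i
new amp(|1⟩) = (-i)·a = -0.9977i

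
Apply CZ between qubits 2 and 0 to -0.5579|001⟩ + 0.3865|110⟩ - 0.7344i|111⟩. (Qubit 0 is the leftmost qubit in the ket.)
-0.5579|001⟩ + 0.3865|110⟩ + 0.7344i|111⟩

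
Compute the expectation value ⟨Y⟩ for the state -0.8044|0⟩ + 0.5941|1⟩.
0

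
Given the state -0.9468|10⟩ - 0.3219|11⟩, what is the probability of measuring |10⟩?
0.8964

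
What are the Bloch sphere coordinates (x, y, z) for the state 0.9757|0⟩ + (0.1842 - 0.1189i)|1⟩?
(0.3594, -0.232, 0.9039)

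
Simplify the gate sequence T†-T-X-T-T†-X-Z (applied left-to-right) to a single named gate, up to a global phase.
Z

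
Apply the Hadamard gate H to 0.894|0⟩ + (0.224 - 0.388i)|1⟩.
(0.7905 - 0.2744i)|0⟩ + (0.4738 + 0.2744i)|1⟩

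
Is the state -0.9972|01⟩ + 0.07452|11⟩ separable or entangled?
Separable

Writing the state as a|00⟩ + b|01⟩ + c|10⟩ + d|11⟩, it is a product state iff ad − bc = 0.
Here (a, b, c, d) = (0, -0.9972, 0, 0.07452): ad − bc = (0)(0.07452) − (-0.9972)(0) = 0, so the state is separable.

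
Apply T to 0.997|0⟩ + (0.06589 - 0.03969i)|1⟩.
0.997|0⟩ + (0.07466 + 0.01853i)|1⟩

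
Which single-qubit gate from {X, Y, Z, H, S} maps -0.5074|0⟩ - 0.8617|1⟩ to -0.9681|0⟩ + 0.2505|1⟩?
H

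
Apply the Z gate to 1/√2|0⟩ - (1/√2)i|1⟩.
1/√2|0⟩ + (1/√2)i|1⟩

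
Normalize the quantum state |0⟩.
|0⟩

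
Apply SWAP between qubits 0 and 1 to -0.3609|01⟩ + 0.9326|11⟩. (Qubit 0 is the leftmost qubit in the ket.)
-0.3609|10⟩ + 0.9326|11⟩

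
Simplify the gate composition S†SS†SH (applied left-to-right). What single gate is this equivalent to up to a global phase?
H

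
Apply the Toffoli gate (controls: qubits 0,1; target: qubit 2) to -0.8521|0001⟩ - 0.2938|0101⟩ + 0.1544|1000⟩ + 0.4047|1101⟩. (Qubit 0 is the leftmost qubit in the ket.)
-0.8521|0001⟩ - 0.2938|0101⟩ + 0.1544|1000⟩ + 0.4047|1111⟩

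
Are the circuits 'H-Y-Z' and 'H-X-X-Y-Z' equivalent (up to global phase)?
Yes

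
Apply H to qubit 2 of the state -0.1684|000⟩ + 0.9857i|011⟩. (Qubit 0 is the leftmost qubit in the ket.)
-0.1191|000⟩ - 0.1191|001⟩ + 0.697i|010⟩ - 0.697i|011⟩

H on qubit 2 mixes each pair of kets that differ only in qubit 2: amplitudes (a, b) of (|…0…⟩, |…1…⟩) become ((a + b)/√2, (a − b)/√2). Kets absent from the input have amplitude 0.
(|000⟩, |001⟩): (a, b) = (-0.1684, 0) → (-0.1191, -0.1191)
(|010⟩, |011⟩): (a, b) = (0, 0.9857i) → (0.697i, -0.697i)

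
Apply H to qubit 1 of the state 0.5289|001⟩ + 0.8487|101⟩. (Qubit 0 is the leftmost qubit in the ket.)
0.374|001⟩ + 0.374|011⟩ + 0.6001|101⟩ + 0.6001|111⟩

H on qubit 1 mixes each pair of kets that differ only in qubit 1: amplitudes (a, b) of (|…0…⟩, |…1…⟩) become ((a + b)/√2, (a − b)/√2). Kets absent from the input have amplitude 0.
(|001⟩, |011⟩): (a, b) = (0.5289, 0) → (0.374, 0.374)
(|101⟩, |111⟩): (a, b) = (0.8487, 0) → (0.6001, 0.6001)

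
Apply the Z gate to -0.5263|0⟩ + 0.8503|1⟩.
-0.5263|0⟩ - 0.8503|1⟩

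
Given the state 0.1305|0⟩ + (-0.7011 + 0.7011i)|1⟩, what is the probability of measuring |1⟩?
0.9831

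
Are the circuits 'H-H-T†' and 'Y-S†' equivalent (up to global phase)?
No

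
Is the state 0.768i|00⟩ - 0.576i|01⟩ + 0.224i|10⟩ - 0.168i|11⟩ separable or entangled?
Separable

Writing the state as a|00⟩ + b|01⟩ + c|10⟩ + d|11⟩, it is a product state iff ad − bc = 0.
Here (a, b, c, d) = (0.768i, -0.576i, 0.224i, -0.168i): ad − bc = (0.768i)(-0.168i) − (-0.576i)(0.224i) = 0, so the state is separable.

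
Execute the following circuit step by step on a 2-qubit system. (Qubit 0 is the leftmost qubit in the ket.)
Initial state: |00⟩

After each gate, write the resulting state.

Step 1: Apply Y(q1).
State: i|01⟩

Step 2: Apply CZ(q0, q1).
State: i|01⟩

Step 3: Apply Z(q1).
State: -i|01⟩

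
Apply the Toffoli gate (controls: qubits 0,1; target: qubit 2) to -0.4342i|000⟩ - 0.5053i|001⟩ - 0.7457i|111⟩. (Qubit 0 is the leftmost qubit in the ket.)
-0.4342i|000⟩ - 0.5053i|001⟩ - 0.7457i|110⟩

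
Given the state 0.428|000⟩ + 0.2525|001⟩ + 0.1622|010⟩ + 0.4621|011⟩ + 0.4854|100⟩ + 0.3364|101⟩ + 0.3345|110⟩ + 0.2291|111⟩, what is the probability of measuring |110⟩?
0.1119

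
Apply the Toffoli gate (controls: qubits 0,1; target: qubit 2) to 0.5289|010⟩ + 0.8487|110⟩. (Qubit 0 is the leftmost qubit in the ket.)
0.5289|010⟩ + 0.8487|111⟩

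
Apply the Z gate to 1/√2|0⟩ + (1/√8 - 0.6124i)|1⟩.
1/√2|0⟩ + (-1/√8 + 0.6124i)|1⟩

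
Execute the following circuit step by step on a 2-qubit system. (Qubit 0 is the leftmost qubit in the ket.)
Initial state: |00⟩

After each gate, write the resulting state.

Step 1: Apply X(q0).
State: |10⟩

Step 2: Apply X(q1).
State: |11⟩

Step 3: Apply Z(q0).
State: -|11⟩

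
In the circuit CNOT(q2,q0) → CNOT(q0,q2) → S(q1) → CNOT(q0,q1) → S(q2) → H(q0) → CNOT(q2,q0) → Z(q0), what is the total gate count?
8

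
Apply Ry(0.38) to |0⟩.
0.982|0⟩ + 0.1889|1⟩

Ry(0.38) = [[cos(θ/2), −sin(θ/2)], [sin(θ/2), cos(θ/2)]]; θ = 0.38, cos(θ/2) ≈ 0.982004, sin(θ/2) ≈ 0.188859.
With a = amp(|0⟩) = 1 and b = amp(|1⟩) = 0:
new amp(|0⟩) = (0.982004)·a + (-0.188859)·b = 0.982
new amp(|1⟩) = (0.188859)·a + (0.982004)·b = 0.1889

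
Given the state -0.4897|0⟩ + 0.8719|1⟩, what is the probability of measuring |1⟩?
0.7602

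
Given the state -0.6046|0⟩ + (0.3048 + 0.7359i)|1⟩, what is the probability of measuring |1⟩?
0.6345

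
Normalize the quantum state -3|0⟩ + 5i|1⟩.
-0.5145|0⟩ + 0.8575i|1⟩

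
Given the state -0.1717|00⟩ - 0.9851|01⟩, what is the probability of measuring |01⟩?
0.9704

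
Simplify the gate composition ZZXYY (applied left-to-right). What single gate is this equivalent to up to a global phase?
X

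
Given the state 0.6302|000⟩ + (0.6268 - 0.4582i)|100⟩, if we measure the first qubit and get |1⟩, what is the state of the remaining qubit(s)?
(0.8073 - 0.5901i)|00⟩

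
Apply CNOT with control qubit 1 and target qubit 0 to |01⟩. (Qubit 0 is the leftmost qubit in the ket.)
|11⟩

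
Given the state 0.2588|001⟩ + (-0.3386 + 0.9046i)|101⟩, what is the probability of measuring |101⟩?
0.933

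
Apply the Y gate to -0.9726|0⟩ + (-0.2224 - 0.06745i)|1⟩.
(-0.06745 + 0.2224i)|0⟩ - 0.9726i|1⟩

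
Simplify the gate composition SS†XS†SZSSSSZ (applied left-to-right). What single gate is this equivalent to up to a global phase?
X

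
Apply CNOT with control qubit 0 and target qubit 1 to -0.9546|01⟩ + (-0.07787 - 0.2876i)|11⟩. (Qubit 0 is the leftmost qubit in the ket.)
-0.9546|01⟩ + (-0.07787 - 0.2876i)|10⟩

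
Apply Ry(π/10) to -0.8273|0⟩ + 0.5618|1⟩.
-0.905|0⟩ + 0.4255|1⟩

Ry(π/10) = [[cos(θ/2), −sin(θ/2)], [sin(θ/2), cos(θ/2)]]; θ = π/10, cos(θ/2) ≈ 0.987688, sin(θ/2) ≈ 0.156434.
With a = amp(|0⟩) = -0.8273 and b = amp(|1⟩) = 0.5618:
new amp(|0⟩) = (0.987688)·a + (-0.156434)·b = -0.905
new amp(|1⟩) = (0.156434)·a + (0.987688)·b = 0.4255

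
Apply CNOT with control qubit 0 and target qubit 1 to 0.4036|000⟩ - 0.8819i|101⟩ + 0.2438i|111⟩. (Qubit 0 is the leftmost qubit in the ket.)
0.4036|000⟩ + 0.2438i|101⟩ - 0.8819i|111⟩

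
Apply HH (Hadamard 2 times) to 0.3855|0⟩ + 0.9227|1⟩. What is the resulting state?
0.3855|0⟩ + 0.9227|1⟩

H² = I, so an even number of Hadamards cancels: H^2 = I and the state is unchanged.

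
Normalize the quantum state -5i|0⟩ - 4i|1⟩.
-0.7809i|0⟩ - 0.6247i|1⟩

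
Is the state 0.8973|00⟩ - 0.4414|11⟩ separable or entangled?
Entangled

Writing the state as a|00⟩ + b|01⟩ + c|10⟩ + d|11⟩, it is a product state iff ad − bc = 0.
Here (a, b, c, d) = (0.8973, 0, 0, -0.4414): ad − bc = (0.8973)(-0.4414) − (0)(0) = -0.3961 ≠ 0, so the state is entangled.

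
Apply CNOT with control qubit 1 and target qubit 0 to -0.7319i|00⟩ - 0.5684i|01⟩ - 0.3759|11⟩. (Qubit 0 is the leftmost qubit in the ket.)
-0.7319i|00⟩ - 0.3759|01⟩ - 0.5684i|11⟩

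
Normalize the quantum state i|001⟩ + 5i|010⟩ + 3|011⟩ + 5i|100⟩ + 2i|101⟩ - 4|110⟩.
0.1118i|001⟩ + 0.559i|010⟩ + 0.3354|011⟩ + 0.559i|100⟩ + 0.2236i|101⟩ - 1/√5|110⟩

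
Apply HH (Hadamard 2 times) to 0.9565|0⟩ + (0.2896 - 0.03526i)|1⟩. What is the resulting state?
0.9565|0⟩ + (0.2896 - 0.03526i)|1⟩

H² = I, so an even number of Hadamards cancels: H^2 = I and the state is unchanged.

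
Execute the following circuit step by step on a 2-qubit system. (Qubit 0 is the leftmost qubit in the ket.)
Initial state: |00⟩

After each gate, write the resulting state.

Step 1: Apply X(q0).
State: |10⟩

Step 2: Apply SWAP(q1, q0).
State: |01⟩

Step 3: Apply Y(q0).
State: i|11⟩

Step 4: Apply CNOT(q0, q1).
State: i|10⟩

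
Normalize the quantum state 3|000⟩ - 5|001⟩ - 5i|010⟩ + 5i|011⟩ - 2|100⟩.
0.3198|000⟩ - 0.533|001⟩ - 0.533i|010⟩ + 0.533i|011⟩ - 0.2132|100⟩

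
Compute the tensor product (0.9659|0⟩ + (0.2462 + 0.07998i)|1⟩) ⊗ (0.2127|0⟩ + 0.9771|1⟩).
0.2054|00⟩ + 0.9438|01⟩ + (0.05237 + 0.01701i)|10⟩ + (0.2406 + 0.07815i)|11⟩

amp(|b₁b₂…⟩) = product of the factor amplitudes for bits b₁, b₂, …; only kets whose every factor amplitude is nonzero survive.
|00⟩: (0.9659)(0.2127) = 0.2054
|01⟩: (0.9659)(0.9771) = 0.9438
|10⟩: (0.2462 + 0.07998i)(0.2127) = (0.05237 + 0.01701i)
|11⟩: (0.2462 + 0.07998i)(0.9771) = (0.2406 + 0.07815i)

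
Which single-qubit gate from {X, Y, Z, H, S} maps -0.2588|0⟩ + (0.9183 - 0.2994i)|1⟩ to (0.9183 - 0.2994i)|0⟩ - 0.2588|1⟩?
X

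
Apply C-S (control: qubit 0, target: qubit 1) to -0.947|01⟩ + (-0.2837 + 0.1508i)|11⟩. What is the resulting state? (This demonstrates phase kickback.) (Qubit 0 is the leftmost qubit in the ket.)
-0.947|01⟩ + (-0.1508 - 0.2837i)|11⟩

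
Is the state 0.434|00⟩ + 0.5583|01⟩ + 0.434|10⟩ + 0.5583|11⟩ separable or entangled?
Separable

Writing the state as a|00⟩ + b|01⟩ + c|10⟩ + d|11⟩, it is a product state iff ad − bc = 0.
Here (a, b, c, d) = (0.434, 0.5583, 0.434, 0.5583): ad − bc = (0.434)(0.5583) − (0.5583)(0.434) = 0, so the state is separable.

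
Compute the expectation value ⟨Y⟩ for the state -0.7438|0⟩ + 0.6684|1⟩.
0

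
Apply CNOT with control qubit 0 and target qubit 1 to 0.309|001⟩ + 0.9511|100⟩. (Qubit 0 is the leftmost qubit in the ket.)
0.309|001⟩ + 0.9511|110⟩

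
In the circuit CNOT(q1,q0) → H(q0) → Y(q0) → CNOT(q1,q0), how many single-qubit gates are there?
2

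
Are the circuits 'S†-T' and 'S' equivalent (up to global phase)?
No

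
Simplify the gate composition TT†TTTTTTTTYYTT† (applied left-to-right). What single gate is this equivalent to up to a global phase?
I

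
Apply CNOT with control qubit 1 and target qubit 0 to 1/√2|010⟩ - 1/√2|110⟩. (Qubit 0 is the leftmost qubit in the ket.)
-1/√2|010⟩ + 1/√2|110⟩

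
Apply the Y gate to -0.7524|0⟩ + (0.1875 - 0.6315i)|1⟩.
(-0.6315 - 0.1875i)|0⟩ - 0.7524i|1⟩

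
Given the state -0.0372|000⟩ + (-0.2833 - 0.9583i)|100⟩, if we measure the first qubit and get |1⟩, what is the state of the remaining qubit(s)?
(-0.2835 - 0.959i)|00⟩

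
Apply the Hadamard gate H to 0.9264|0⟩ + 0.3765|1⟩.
0.9213|0⟩ + 0.3888|1⟩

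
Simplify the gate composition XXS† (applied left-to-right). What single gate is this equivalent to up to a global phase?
S†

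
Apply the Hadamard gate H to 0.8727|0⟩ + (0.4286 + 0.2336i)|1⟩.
(0.9202 + 0.1652i)|0⟩ + (0.314 - 0.1652i)|1⟩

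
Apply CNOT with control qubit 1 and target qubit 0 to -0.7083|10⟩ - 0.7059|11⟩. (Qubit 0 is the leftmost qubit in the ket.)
-0.7059|01⟩ - 0.7083|10⟩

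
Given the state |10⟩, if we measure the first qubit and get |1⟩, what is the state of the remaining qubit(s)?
|0⟩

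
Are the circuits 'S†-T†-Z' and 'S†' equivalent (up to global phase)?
No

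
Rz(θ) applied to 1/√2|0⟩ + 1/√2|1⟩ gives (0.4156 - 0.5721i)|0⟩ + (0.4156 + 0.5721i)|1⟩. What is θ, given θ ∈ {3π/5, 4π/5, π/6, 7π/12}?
3π/5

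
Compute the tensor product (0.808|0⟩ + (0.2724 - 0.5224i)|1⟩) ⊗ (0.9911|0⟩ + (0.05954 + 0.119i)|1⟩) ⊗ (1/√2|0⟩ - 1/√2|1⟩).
0.5663|000⟩ - 0.5663|001⟩ + (0.03402 + 0.06799i)|010⟩ + (-0.03402 - 0.06799i)|011⟩ + (0.1909 - 0.3661i)|100⟩ + (-0.1909 + 0.3661i)|101⟩ + (0.05543 + 0.0009277i)|110⟩ + (-0.05543 - 0.0009277i)|111⟩

amp(|b₁b₂…⟩) = product of the factor amplitudes for bits b₁, b₂, …; only kets whose every factor amplitude is nonzero survive.
|000⟩: (0.808)(0.9911)(1/√2) = 0.5663
|001⟩: (0.808)(0.9911)(-1/√2) = -0.5663
|010⟩: (0.808)(0.05954 + 0.119i)(1/√2) = (0.03402 + 0.06799i)
|011⟩: (0.808)(0.05954 + 0.119i)(-1/√2) = (-0.03402 - 0.06799i)
|100⟩: (0.2724 - 0.5224i)(0.9911)(1/√2) = (0.1909 - 0.3661i)
|101⟩: (0.2724 - 0.5224i)(0.9911)(-1/√2) = (-0.1909 + 0.3661i)
|110⟩: (0.2724 - 0.5224i)(0.05954 + 0.119i)(1/√2) = (0.05543 + 0.0009277i)
|111⟩: (0.2724 - 0.5224i)(0.05954 + 0.119i)(-1/√2) = (-0.05543 - 0.0009277i)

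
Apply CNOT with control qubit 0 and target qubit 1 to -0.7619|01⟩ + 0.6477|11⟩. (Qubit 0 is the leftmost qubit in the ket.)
-0.7619|01⟩ + 0.6477|10⟩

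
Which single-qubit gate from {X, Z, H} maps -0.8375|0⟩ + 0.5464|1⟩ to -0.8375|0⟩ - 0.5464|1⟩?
Z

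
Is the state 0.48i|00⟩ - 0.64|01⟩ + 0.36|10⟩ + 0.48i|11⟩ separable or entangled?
Separable

Writing the state as a|00⟩ + b|01⟩ + c|10⟩ + d|11⟩, it is a product state iff ad − bc = 0.
Here (a, b, c, d) = (0.48i, -0.64, 0.36, 0.48i): ad − bc = (0.48i)(0.48i) − (-0.64)(0.36) = 0, so the state is separable.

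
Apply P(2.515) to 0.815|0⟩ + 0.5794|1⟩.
0.815|0⟩ + (-0.4693 + 0.3398i)|1⟩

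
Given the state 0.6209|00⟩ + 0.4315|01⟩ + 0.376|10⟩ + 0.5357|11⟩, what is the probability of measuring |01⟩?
0.1862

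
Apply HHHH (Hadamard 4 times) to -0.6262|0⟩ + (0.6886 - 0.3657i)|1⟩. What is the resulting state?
-0.6262|0⟩ + (0.6886 - 0.3657i)|1⟩

H² = I, so an even number of Hadamards cancels: H^4 = I and the state is unchanged.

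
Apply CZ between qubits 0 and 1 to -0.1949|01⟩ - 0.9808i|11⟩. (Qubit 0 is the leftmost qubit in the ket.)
-0.1949|01⟩ + 0.9808i|11⟩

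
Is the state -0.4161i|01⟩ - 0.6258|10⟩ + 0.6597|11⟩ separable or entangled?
Entangled

Writing the state as a|00⟩ + b|01⟩ + c|10⟩ + d|11⟩, it is a product state iff ad − bc = 0.
Here (a, b, c, d) = (0, -0.4161i, -0.6258, 0.6597): ad − bc = (0)(0.6597) − (-0.4161i)(-0.6258) = -0.2604i ≠ 0, so the state is entangled.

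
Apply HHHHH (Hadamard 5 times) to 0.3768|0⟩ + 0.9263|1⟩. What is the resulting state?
0.9214|0⟩ - 0.3886|1⟩

H² = I, so H^5 = H: a single Hadamard. With (a, b) = (0.3768, 0.9263), H gives ((a + b)/√2, (a − b)/√2) = (0.9214, -0.3886).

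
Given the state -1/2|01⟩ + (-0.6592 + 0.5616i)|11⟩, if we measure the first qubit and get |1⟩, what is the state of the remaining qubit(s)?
(-0.7612 + 0.6485i)|1⟩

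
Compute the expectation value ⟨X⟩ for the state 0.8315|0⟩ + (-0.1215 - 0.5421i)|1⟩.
-0.2021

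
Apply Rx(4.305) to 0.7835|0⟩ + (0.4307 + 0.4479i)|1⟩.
(-0.05626 - 0.3599i)|0⟩ + (-0.2366 - 0.9007i)|1⟩

Rx(4.305) = [[cos(θ/2), −i·sin(θ/2)], [−i·sin(θ/2), cos(θ/2)]]; θ = 4.305, cos(θ/2) ≈ -0.549448, sin(θ/2) ≈ 0.835528.
With a = amp(|0⟩) = 0.7835 and b = amp(|1⟩) = (0.4307 + 0.4479i):
new amp(|0⟩) = (-0.549448)·a + (-0.835528i)·b = (-0.05626 - 0.3599i)
new amp(|1⟩) = (-0.835528i)·a + (-0.549448)·b = (-0.2366 - 0.9007i)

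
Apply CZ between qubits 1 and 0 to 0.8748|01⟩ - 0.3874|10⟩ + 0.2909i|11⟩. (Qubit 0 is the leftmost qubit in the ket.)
0.8748|01⟩ - 0.3874|10⟩ - 0.2909i|11⟩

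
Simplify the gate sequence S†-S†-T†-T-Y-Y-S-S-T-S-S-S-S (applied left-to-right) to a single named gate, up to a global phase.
T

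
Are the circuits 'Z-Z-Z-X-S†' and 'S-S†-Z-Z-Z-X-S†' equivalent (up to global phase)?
Yes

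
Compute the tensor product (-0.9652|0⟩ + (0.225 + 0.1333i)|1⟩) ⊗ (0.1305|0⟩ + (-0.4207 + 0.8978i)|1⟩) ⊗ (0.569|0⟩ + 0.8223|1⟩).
-0.07167|000⟩ - 0.1036|001⟩ + (0.231 - 0.4931i)|010⟩ + (0.3339 - 0.7126i)|011⟩ + (0.01671 + 0.009898i)|100⟩ + (0.02414 + 0.0143i)|101⟩ + (-0.122 + 0.08303i)|110⟩ + (-0.1762 + 0.12i)|111⟩

amp(|b₁b₂…⟩) = product of the factor amplitudes for bits b₁, b₂, …; only kets whose every factor amplitude is nonzero survive.
|000⟩: (-0.9652)(0.1305)(0.569) = -0.07167
|001⟩: (-0.9652)(0.1305)(0.8223) = -0.1036
|010⟩: (-0.9652)(-0.4207 + 0.8978i)(0.569) = (0.231 - 0.4931i)
|011⟩: (-0.9652)(-0.4207 + 0.8978i)(0.8223) = (0.3339 - 0.7126i)
|100⟩: (0.225 + 0.1333i)(0.1305)(0.569) = (0.01671 + 0.009898i)
|101⟩: (0.225 + 0.1333i)(0.1305)(0.8223) = (0.02414 + 0.0143i)
|110⟩: (0.225 + 0.1333i)(-0.4207 + 0.8978i)(0.569) = (-0.122 + 0.08303i)
|111⟩: (0.225 + 0.1333i)(-0.4207 + 0.8978i)(0.8223) = (-0.1762 + 0.12i)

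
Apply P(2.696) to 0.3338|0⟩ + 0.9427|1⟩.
0.3338|0⟩ + (-0.8507 + 0.4063i)|1⟩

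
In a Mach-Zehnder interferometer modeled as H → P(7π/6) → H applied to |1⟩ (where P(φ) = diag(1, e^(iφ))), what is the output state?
(0.933 + 0.25i)|0⟩ + (0.06699 - 0.25i)|1⟩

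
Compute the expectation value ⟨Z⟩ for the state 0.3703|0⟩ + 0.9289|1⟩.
-0.7257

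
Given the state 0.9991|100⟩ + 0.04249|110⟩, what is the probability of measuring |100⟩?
0.9982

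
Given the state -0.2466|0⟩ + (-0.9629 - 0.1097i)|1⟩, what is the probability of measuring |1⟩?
0.9392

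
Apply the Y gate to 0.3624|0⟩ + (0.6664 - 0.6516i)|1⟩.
(-0.6516 - 0.6664i)|0⟩ + 0.3624i|1⟩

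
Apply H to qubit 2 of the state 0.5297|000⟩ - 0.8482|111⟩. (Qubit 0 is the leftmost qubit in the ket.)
0.3746|000⟩ + 0.3746|001⟩ - 0.5998|110⟩ + 0.5998|111⟩

H on qubit 2 mixes each pair of kets that differ only in qubit 2: amplitudes (a, b) of (|…0…⟩, |…1…⟩) become ((a + b)/√2, (a − b)/√2). Kets absent from the input have amplitude 0.
(|000⟩, |001⟩): (a, b) = (0.5297, 0) → (0.3746, 0.3746)
(|110⟩, |111⟩): (a, b) = (0, -0.8482) → (-0.5998, 0.5998)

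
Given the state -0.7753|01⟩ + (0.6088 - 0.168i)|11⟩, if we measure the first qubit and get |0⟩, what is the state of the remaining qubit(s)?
-|1⟩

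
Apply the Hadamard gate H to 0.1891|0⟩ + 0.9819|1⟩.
0.828|0⟩ - 0.5606|1⟩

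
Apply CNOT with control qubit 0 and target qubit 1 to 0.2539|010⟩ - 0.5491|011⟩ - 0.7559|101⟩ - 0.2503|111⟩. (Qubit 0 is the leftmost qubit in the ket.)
0.2539|010⟩ - 0.5491|011⟩ - 0.2503|101⟩ - 0.7559|111⟩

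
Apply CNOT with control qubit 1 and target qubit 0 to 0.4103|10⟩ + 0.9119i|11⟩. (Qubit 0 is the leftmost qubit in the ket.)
0.9119i|01⟩ + 0.4103|10⟩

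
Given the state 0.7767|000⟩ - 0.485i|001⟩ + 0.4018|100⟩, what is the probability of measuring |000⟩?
0.6033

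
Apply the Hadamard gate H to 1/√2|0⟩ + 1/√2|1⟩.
|0⟩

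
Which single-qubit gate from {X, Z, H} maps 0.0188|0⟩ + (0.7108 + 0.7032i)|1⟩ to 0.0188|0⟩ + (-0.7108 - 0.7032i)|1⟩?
Z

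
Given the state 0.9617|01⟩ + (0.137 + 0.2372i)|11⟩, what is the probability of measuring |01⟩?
0.9249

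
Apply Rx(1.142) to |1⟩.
-0.5405i|0⟩ + 0.8414|1⟩

Rx(1.142) = [[cos(θ/2), −i·sin(θ/2)], [−i·sin(θ/2), cos(θ/2)]]; θ = 1.142, cos(θ/2) ≈ 0.841361, sin(θ/2) ≈ 0.540474.
With a = amp(|0⟩) = 0 and b = amp(|1⟩) = 1:
new amp(|0⟩) = (0.841361)·a + (-0.540474i)·b = -0.5405i
new amp(|1⟩) = (-0.540474i)·a + (0.841361)·b = 0.8414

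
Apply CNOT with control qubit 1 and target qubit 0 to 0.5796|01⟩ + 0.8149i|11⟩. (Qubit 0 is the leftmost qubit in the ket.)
0.8149i|01⟩ + 0.5796|11⟩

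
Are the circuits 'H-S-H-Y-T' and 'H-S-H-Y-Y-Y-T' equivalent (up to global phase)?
Yes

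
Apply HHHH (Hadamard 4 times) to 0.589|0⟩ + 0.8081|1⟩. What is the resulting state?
0.589|0⟩ + 0.8081|1⟩

H² = I, so an even number of Hadamards cancels: H^4 = I and the state is unchanged.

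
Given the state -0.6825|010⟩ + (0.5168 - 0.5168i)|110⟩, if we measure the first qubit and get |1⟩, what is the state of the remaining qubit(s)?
(1/√2 - (1/√2)i)|10⟩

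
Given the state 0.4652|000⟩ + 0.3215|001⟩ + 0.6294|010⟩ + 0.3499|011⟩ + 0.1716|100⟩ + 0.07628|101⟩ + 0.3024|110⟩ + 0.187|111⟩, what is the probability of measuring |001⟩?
0.1034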